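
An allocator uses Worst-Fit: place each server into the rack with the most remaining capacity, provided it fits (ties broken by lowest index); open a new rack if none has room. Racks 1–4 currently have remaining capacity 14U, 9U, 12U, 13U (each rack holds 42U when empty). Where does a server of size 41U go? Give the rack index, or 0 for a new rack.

0

No rack has ≥ 41U free, so a new rack is opened.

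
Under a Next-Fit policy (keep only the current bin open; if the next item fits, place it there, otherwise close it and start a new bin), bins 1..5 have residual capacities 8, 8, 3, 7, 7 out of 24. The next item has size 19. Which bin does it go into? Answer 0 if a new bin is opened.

Next-Fit only looks at bin 5, which has 7 free.
19 does not fit, so a new bin is opened.

0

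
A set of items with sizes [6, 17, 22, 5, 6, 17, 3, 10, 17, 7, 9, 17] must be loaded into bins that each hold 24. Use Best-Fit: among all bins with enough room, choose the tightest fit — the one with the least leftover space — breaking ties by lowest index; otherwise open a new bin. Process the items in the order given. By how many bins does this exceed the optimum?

Best-Fit: [6,17] [22] [5,6,10] [17,3] [17,7] [9] [17] → 7 bins.
Total size 136; any packing needs at least ⌈136/24⌉ = 6 bins.
An optimal packing achieves that bound: [22] [17,7] [17,6] [17,6] [17,5] [10,9,3] → 6 bins.
Excess: 7 − 6 = 1.

1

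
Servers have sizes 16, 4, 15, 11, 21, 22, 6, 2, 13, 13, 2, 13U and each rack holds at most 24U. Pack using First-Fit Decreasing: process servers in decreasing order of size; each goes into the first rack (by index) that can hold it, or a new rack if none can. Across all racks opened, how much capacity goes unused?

30

Sorted descending: 22, 21, 16, 15, 13, 13, 13, 11, 6, 4, 2, 2.
rack 1: place 22U, 2U left
rack 2: place 21U, 3U left
rack 3: place 16U, 8U left
rack 4: place 15U, 9U left
rack 5: place 13U, 11U left
rack 6: place 13U, 11U left
rack 7: place 13U, 11U left
rack 5: place 11U, 0U left
rack 3: place 6U, 2U left
rack 4: place 4U, 5U left
rack 1: place 2U, 0U left
rack 2: place 2U, 1U left
7 racks × 24U = 168U; used 138U; unused 30U.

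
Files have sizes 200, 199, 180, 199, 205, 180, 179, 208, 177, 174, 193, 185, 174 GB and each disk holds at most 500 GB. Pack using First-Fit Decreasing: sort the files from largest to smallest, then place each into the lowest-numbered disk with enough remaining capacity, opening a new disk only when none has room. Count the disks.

7 disks

Sorted descending: 208, 205, 200, 199, 199, 193, 185, 180, 180, 179, 177, 174, 174.
208 GB → disk 1 (remaining 292 GB)
205 GB → disk 1 (remaining 87 GB)
200 GB → disk 2 (remaining 300 GB)
199 GB → disk 2 (remaining 101 GB)
199 GB → disk 3 (remaining 301 GB)
193 GB → disk 3 (remaining 108 GB)
185 GB → disk 4 (remaining 315 GB)
180 GB → disk 4 (remaining 135 GB)
180 GB → disk 5 (remaining 320 GB)
179 GB → disk 5 (remaining 141 GB)
177 GB → disk 6 (remaining 323 GB)
174 GB → disk 6 (remaining 149 GB)
174 GB → disk 7 (remaining 326 GB)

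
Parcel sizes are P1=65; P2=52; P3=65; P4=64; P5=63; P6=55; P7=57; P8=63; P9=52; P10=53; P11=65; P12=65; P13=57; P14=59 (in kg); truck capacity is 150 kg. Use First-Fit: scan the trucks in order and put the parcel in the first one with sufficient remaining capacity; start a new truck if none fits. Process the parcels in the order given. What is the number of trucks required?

Put P1 (65 kg) in truck 1; 85 kg remain.
Put P2 (52 kg) in truck 1; 33 kg remain.
Put P3 (65 kg) in truck 2; 85 kg remain.
Put P4 (64 kg) in truck 2; 21 kg remain.
Put P5 (63 kg) in truck 3; 87 kg remain.
Put P6 (55 kg) in truck 3; 32 kg remain.
Put P7 (57 kg) in truck 4; 93 kg remain.
Put P8 (63 kg) in truck 4; 30 kg remain.
Put P9 (52 kg) in truck 5; 98 kg remain.
Put P10 (53 kg) in truck 5; 45 kg remain.
Put P11 (65 kg) in truck 6; 85 kg remain.
Put P12 (65 kg) in truck 6; 20 kg remain.
Put P13 (57 kg) in truck 7; 93 kg remain.
Put P14 (59 kg) in truck 7; 34 kg remain.

7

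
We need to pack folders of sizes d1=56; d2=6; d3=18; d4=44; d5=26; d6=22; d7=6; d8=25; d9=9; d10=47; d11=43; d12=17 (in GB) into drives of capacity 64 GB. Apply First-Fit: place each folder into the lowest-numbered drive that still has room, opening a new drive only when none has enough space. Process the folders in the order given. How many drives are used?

6

drive 1: place d1 (56 GB), 8 GB left
drive 1: place d2 (6 GB), 2 GB left
drive 2: place d3 (18 GB), 46 GB left
drive 2: place d4 (44 GB), 2 GB left
drive 3: place d5 (26 GB), 38 GB left
drive 3: place d6 (22 GB), 16 GB left
drive 3: place d7 (6 GB), 10 GB left
drive 4: place d8 (25 GB), 39 GB left
drive 3: place d9 (9 GB), 1 GB left
drive 5: place d10 (47 GB), 17 GB left
drive 6: place d11 (43 GB), 21 GB left
drive 4: place d12 (17 GB), 22 GB left
Final drives: [56,6] [18,44] [26,22,6,9] [25,17] [47] [43].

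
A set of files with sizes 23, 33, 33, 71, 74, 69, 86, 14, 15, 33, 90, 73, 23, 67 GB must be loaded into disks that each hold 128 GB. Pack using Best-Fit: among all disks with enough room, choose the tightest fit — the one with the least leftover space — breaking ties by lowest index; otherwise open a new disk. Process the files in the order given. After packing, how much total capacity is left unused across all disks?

320

disk 1: place 23 GB, 105 GB left
disk 1: place 33 GB, 72 GB left
disk 1: place 33 GB, 39 GB left
disk 2: place 71 GB, 57 GB left
disk 3: place 74 GB, 54 GB left
disk 4: place 69 GB, 59 GB left
disk 5: place 86 GB, 42 GB left
disk 1: place 14 GB, 25 GB left
disk 1: place 15 GB, 10 GB left
disk 5: place 33 GB, 9 GB left
disk 6: place 90 GB, 38 GB left
disk 7: place 73 GB, 55 GB left
disk 6: place 23 GB, 15 GB left
disk 8: place 67 GB, 61 GB left
8 disks × 128 GB = 1024 GB; used 704 GB; unused 320 GB.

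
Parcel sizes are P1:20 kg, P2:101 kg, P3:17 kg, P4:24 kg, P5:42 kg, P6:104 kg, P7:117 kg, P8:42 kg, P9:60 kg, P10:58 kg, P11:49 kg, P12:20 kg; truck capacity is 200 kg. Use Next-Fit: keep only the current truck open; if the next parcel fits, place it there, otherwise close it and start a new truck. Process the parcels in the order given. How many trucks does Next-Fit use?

truck 1: place P1 (20 kg), 180 kg left
truck 1: place P2 (101 kg), 79 kg left
truck 1: place P3 (17 kg), 62 kg left
truck 1: place P4 (24 kg), 38 kg left
truck 2: place P5 (42 kg), 158 kg left
truck 2: place P6 (104 kg), 54 kg left
truck 3: place P7 (117 kg), 83 kg left
truck 3: place P8 (42 kg), 41 kg left
truck 4: place P9 (60 kg), 140 kg left
truck 4: place P10 (58 kg), 82 kg left
truck 4: place P11 (49 kg), 33 kg left
truck 4: place P12 (20 kg), 13 kg left

4 trucks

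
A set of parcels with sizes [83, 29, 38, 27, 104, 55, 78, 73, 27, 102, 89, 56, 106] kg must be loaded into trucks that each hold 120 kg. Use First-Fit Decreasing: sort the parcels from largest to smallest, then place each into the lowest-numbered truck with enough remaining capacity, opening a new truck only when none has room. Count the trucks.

8 trucks

Sorted descending: 106, 104, 102, 89, 83, 78, 73, 56, 55, 38, 29, 27, 27.
truck 1: place 106 kg, 14 kg left
truck 2: place 104 kg, 16 kg left
truck 3: place 102 kg, 18 kg left
truck 4: place 89 kg, 31 kg left
truck 5: place 83 kg, 37 kg left
truck 6: place 78 kg, 42 kg left
truck 7: place 73 kg, 47 kg left
truck 8: place 56 kg, 64 kg left
truck 8: place 55 kg, 9 kg left
truck 6: place 38 kg, 4 kg left
truck 4: place 29 kg, 2 kg left
truck 5: place 27 kg, 10 kg left
truck 7: place 27 kg, 20 kg left
Final trucks: [106] [104] [102] [89,29] [83,27] [78,38] [73,27] [56,55].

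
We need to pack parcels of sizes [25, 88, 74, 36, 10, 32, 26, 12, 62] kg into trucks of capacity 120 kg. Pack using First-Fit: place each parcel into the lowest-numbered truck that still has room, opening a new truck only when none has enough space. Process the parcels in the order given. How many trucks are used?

truck 1: place 25 kg, 95 kg left
truck 1: place 88 kg, 7 kg left
truck 2: place 74 kg, 46 kg left
truck 2: place 36 kg, 10 kg left
truck 2: place 10 kg, 0 kg left
truck 3: place 32 kg, 88 kg left
truck 3: place 26 kg, 62 kg left
truck 3: place 12 kg, 50 kg left
truck 4: place 62 kg, 58 kg left

4 trucks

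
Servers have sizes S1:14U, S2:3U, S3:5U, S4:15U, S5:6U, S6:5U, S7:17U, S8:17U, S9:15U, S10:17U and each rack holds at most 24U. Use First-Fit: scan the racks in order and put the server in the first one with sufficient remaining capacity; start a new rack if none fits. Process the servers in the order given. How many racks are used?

6

rack 1: place S1 (14U), 10U left
rack 1: place S2 (3U), 7U left
rack 1: place S3 (5U), 2U left
rack 2: place S4 (15U), 9U left
rack 2: place S5 (6U), 3U left
rack 3: place S6 (5U), 19U left
rack 3: place S7 (17U), 2U left
rack 4: place S8 (17U), 7U left
rack 5: place S9 (15U), 9U left
rack 6: place S10 (17U), 7U left
Final racks: [14,3,5] [15,6] [5,17] [17] [15] [17].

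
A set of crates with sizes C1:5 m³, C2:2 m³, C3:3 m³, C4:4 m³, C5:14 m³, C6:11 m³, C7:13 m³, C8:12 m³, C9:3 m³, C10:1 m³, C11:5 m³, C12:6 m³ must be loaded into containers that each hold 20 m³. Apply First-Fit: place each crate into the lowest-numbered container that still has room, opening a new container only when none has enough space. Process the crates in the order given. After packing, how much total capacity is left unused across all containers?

21

container 1: place C1 (5 m³), 15 m³ left
container 1: place C2 (2 m³), 13 m³ left
container 1: place C3 (3 m³), 10 m³ left
container 1: place C4 (4 m³), 6 m³ left
container 2: place C5 (14 m³), 6 m³ left
container 3: place C6 (11 m³), 9 m³ left
container 4: place C7 (13 m³), 7 m³ left
container 5: place C8 (12 m³), 8 m³ left
container 1: place C9 (3 m³), 3 m³ left
container 1: place C10 (1 m³), 2 m³ left
container 2: place C11 (5 m³), 1 m³ left
container 3: place C12 (6 m³), 3 m³ left
5 containers × 20 m³ = 100 m³; used 79 m³; unused 21 m³.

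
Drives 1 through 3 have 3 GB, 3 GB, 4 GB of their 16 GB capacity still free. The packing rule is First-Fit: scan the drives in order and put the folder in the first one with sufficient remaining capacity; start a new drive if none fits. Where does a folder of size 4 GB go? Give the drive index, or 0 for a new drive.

3

Drives with room: drive 3 (4 GB).
The first with room is drive 3.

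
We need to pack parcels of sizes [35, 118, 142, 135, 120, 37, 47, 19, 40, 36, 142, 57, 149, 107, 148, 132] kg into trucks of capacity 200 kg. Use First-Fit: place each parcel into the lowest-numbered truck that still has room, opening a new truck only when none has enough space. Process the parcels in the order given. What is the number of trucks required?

Put 35 kg in truck 1; 165 kg remain.
Put 118 kg in truck 1; 47 kg remain.
Put 142 kg in truck 2; 58 kg remain.
Put 135 kg in truck 3; 65 kg remain.
Put 120 kg in truck 4; 80 kg remain.
Put 37 kg in truck 1; 10 kg remain.
Put 47 kg in truck 2; 11 kg remain.
Put 19 kg in truck 3; 46 kg remain.
Put 40 kg in truck 3; 6 kg remain.
Put 36 kg in truck 4; 44 kg remain.
Put 142 kg in truck 5; 58 kg remain.
Put 57 kg in truck 5; 1 kg remain.
Put 149 kg in truck 6; 51 kg remain.
Put 107 kg in truck 7; 93 kg remain.
Put 148 kg in truck 8; 52 kg remain.
Put 132 kg in truck 9; 68 kg remain.

9 trucks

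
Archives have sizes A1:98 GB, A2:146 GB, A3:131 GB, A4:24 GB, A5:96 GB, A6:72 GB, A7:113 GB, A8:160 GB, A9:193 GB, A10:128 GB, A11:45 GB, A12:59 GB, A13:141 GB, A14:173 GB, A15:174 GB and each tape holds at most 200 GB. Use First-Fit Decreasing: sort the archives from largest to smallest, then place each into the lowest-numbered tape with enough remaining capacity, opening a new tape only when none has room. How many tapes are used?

10

Sorted descending: 193, 174, 173, 160, 146, 141, 131, 128, 113, 98, 96, 72, 59, 45, 24.
193 GB → tape 1 (remaining 7 GB)
174 GB → tape 2 (remaining 26 GB)
173 GB → tape 3 (remaining 27 GB)
160 GB → tape 4 (remaining 40 GB)
146 GB → tape 5 (remaining 54 GB)
141 GB → tape 6 (remaining 59 GB)
131 GB → tape 7 (remaining 69 GB)
128 GB → tape 8 (remaining 72 GB)
113 GB → tape 9 (remaining 87 GB)
98 GB → tape 10 (remaining 102 GB)
96 GB → tape 10 (remaining 6 GB)
72 GB → tape 8 (remaining 0 GB)
59 GB → tape 6 (remaining 0 GB)
45 GB → tape 5 (remaining 9 GB)
24 GB → tape 2 (remaining 2 GB)
Final tapes: [193] [174,24] [173] [160] [146,45] [141,59] [131] [128,72] [113] [98,96].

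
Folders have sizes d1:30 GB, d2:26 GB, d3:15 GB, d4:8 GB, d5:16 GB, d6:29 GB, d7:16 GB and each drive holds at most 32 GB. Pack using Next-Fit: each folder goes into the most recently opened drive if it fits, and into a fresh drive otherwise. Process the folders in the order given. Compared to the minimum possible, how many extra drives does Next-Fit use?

Next-Fit: [30] [26] [15,8] [16] [29] [16] → 6 drives.
Total size 140 GB; any packing needs at least ⌈140/32⌉ = 5 drives.
An optimal packing achieves that bound: [30] [29] [26] [16,16] [15,8] → 5 drives.
Excess: 6 − 5 = 1.

1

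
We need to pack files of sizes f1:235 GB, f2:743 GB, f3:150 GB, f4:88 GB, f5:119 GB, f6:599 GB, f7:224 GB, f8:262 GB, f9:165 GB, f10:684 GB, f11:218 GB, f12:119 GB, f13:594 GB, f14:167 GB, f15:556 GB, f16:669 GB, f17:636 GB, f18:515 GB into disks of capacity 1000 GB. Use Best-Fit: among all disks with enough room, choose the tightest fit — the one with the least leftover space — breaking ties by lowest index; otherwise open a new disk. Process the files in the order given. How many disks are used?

disk 1: place f1 (235 GB), 765 GB left
disk 1: place f2 (743 GB), 22 GB left
disk 2: place f3 (150 GB), 850 GB left
disk 2: place f4 (88 GB), 762 GB left
disk 2: place f5 (119 GB), 643 GB left
disk 2: place f6 (599 GB), 44 GB left
disk 3: place f7 (224 GB), 776 GB left
disk 3: place f8 (262 GB), 514 GB left
disk 3: place f9 (165 GB), 349 GB left
disk 4: place f10 (684 GB), 316 GB left
disk 4: place f11 (218 GB), 98 GB left
disk 3: place f12 (119 GB), 230 GB left
disk 5: place f13 (594 GB), 406 GB left
disk 3: place f14 (167 GB), 63 GB left
disk 6: place f15 (556 GB), 444 GB left
disk 7: place f16 (669 GB), 331 GB left
disk 8: place f17 (636 GB), 364 GB left
disk 9: place f18 (515 GB), 485 GB left
Final disks: [235,743] [150,88,119,599] [224,262,165,119,167] [684,218] [594] [556] [669] [636] [515].

9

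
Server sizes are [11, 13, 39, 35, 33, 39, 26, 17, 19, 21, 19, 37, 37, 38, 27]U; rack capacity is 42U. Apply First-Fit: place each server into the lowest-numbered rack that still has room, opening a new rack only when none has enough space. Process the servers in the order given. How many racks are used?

12

11U → rack 1 (remaining 31U)
13U → rack 1 (remaining 18U)
39U → rack 2 (remaining 3U)
35U → rack 3 (remaining 7U)
33U → rack 4 (remaining 9U)
39U → rack 5 (remaining 3U)
26U → rack 6 (remaining 16U)
17U → rack 1 (remaining 1U)
19U → rack 7 (remaining 23U)
21U → rack 7 (remaining 2U)
19U → rack 8 (remaining 23U)
37U → rack 9 (remaining 5U)
37U → rack 10 (remaining 5U)
38U → rack 11 (remaining 4U)
27U → rack 12 (remaining 15U)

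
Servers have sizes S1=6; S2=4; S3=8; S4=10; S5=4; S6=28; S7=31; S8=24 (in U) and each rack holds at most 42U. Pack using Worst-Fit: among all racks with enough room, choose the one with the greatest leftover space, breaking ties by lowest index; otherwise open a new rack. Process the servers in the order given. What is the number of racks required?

S1 (6U) → rack 1 (remaining 36U)
S2 (4U) → rack 1 (remaining 32U)
S3 (8U) → rack 1 (remaining 24U)
S4 (10U) → rack 1 (remaining 14U)
S5 (4U) → rack 1 (remaining 10U)
S6 (28U) → rack 2 (remaining 14U)
S7 (31U) → rack 3 (remaining 11U)
S8 (24U) → rack 4 (remaining 18U)

4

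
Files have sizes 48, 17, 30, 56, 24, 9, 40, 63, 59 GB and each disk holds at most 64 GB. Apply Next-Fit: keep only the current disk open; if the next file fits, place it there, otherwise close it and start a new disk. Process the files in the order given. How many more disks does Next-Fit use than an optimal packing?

1

Next-Fit: [48] [17,30] [56] [24,9] [40] [63] [59] → 7 disks.
Total size 346 GB; any packing needs at least ⌈346/64⌉ = 6 disks.
An optimal packing achieves that bound: [63] [59] [56] [48,9] [40,24] [30,17] → 6 disks.
Excess: 7 − 6 = 1.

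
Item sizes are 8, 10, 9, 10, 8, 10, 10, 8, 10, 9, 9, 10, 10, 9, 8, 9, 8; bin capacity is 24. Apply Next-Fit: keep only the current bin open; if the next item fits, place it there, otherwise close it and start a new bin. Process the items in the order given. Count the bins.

Put 8 in bin 1; 16 remain.
Put 10 in bin 1; 6 remain.
Put 9 in bin 2; 15 remain.
Put 10 in bin 2; 5 remain.
Put 8 in bin 3; 16 remain.
Put 10 in bin 3; 6 remain.
Put 10 in bin 4; 14 remain.
Put 8 in bin 4; 6 remain.
Put 10 in bin 5; 14 remain.
Put 9 in bin 5; 5 remain.
Put 9 in bin 6; 15 remain.
Put 10 in bin 6; 5 remain.
Put 10 in bin 7; 14 remain.
Put 9 in bin 7; 5 remain.
Put 8 in bin 8; 16 remain.
Put 9 in bin 8; 7 remain.
Put 8 in bin 9; 16 remain.
Final bins: [8,10] [9,10] [8,10] [10,8] [10,9] [9,10] [10,9] [8,9] [8].

9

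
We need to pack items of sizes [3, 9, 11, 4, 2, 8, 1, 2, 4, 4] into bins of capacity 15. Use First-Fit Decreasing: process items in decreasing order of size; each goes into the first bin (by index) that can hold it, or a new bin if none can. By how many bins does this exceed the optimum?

0

First-Fit Decreasing: [11,4] [9,4,2] [8,4,3] [2,1] → 4 bins.
Total size 48; any packing needs at least ⌈48/15⌉ = 4 bins.
So 4 is already optimal.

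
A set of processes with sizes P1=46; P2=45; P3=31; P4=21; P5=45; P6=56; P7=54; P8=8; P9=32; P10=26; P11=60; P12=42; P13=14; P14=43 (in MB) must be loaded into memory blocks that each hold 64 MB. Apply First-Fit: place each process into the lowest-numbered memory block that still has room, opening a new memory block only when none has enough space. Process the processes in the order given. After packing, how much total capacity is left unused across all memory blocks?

117

P1 (46 MB) → memory block 1 (remaining 18 MB)
P2 (45 MB) → memory block 2 (remaining 19 MB)
P3 (31 MB) → memory block 3 (remaining 33 MB)
P4 (21 MB) → memory block 3 (remaining 12 MB)
P5 (45 MB) → memory block 4 (remaining 19 MB)
P6 (56 MB) → memory block 5 (remaining 8 MB)
P7 (54 MB) → memory block 6 (remaining 10 MB)
P8 (8 MB) → memory block 1 (remaining 10 MB)
P9 (32 MB) → memory block 7 (remaining 32 MB)
P10 (26 MB) → memory block 7 (remaining 6 MB)
P11 (60 MB) → memory block 8 (remaining 4 MB)
P12 (42 MB) → memory block 9 (remaining 22 MB)
P13 (14 MB) → memory block 2 (remaining 5 MB)
P14 (43 MB) → memory block 10 (remaining 21 MB)
10 memory blocks × 64 MB = 640 MB; used 523 MB; unused 117 MB.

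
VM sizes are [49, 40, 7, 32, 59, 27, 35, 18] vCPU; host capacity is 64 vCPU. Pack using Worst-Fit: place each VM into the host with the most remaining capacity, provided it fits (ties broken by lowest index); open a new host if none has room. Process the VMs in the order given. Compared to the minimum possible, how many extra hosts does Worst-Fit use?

Worst-Fit: [49] [40,7] [32,27] [59] [35,18] → 5 hosts.
Total size 267 vCPU; any packing needs at least ⌈267/64⌉ = 5 hosts.
So 5 is already optimal.

0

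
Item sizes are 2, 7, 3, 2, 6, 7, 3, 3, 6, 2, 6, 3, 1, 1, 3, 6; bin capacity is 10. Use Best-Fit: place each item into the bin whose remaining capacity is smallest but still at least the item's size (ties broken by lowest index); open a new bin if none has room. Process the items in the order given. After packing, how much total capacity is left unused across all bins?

2 → bin 1 (remaining 8)
7 → bin 1 (remaining 1)
3 → bin 2 (remaining 7)
2 → bin 2 (remaining 5)
6 → bin 3 (remaining 4)
7 → bin 4 (remaining 3)
3 → bin 4 (remaining 0)
3 → bin 3 (remaining 1)
6 → bin 5 (remaining 4)
2 → bin 5 (remaining 2)
6 → bin 6 (remaining 4)
3 → bin 6 (remaining 1)
1 → bin 1 (remaining 0)
1 → bin 3 (remaining 0)
3 → bin 2 (remaining 2)
6 → bin 7 (remaining 4)
7 bins × 10 = 70; used 61; unused 9.

9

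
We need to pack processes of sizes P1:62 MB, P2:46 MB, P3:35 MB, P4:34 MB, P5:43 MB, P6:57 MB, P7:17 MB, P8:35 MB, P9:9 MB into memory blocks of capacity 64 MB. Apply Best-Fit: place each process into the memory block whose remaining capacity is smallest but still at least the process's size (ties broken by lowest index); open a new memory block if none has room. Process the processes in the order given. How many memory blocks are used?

7 memory blocks

memory block 1: place P1 (62 MB), 2 MB left
memory block 2: place P2 (46 MB), 18 MB left
memory block 3: place P3 (35 MB), 29 MB left
memory block 4: place P4 (34 MB), 30 MB left
memory block 5: place P5 (43 MB), 21 MB left
memory block 6: place P6 (57 MB), 7 MB left
memory block 2: place P7 (17 MB), 1 MB left
memory block 7: place P8 (35 MB), 29 MB left
memory block 5: place P9 (9 MB), 12 MB left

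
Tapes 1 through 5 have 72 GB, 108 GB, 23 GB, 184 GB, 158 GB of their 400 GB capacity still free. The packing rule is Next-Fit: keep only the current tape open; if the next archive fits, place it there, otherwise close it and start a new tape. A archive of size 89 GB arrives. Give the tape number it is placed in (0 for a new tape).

5

Next-Fit only looks at tape 5, which has 158 GB free.
89 GB fits there.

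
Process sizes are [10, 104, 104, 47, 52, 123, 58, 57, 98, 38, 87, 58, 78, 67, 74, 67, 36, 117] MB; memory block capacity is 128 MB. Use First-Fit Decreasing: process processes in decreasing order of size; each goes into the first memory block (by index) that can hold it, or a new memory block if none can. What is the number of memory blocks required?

Sorted descending: 123, 117, 104, 104, 98, 87, 78, 74, 67, 67, 58, 58, 57, 52, 47, 38, 36, 10.
123 MB → memory block 1 (remaining 5 MB)
117 MB → memory block 2 (remaining 11 MB)
104 MB → memory block 3 (remaining 24 MB)
104 MB → memory block 4 (remaining 24 MB)
98 MB → memory block 5 (remaining 30 MB)
87 MB → memory block 6 (remaining 41 MB)
78 MB → memory block 7 (remaining 50 MB)
74 MB → memory block 8 (remaining 54 MB)
67 MB → memory block 9 (remaining 61 MB)
67 MB → memory block 10 (remaining 61 MB)
58 MB → memory block 9 (remaining 3 MB)
58 MB → memory block 10 (remaining 3 MB)
57 MB → memory block 11 (remaining 71 MB)
52 MB → memory block 8 (remaining 2 MB)
47 MB → memory block 7 (remaining 3 MB)
38 MB → memory block 6 (remaining 3 MB)
36 MB → memory block 11 (remaining 35 MB)
10 MB → memory block 2 (remaining 1 MB)
Final memory blocks: [123] [117,10] [104] [104] [98] [87,38] [78,47] [74,52] [67,58] [67,58] [57,36].

11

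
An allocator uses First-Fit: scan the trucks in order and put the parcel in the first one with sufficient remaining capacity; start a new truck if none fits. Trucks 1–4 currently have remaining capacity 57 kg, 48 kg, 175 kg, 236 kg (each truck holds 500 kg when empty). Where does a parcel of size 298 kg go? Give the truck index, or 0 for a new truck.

No truck has ≥ 298 kg free, so a new truck is opened.

0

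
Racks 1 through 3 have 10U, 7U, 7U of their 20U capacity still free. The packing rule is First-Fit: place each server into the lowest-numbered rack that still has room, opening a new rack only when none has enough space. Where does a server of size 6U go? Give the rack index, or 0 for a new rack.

1

Racks with room: rack 1 (10U), rack 2 (7U), rack 3 (7U).
The first with room is rack 1.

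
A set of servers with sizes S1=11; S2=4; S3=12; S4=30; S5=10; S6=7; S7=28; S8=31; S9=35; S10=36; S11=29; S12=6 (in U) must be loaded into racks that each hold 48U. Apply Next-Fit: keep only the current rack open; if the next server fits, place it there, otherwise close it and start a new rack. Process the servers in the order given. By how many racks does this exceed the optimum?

Next-Fit: [11,4,12] [30,10,7] [28] [31] [35] [36] [29,6] → 7 racks.
6 servers exceed 24U (half the capacity), and no two of those can share a rack, so at least 6 racks are needed.
An optimal packing achieves that bound: [36,12] [35,11] [31,10,7] [30,6,4] [29] [28] → 6 racks.
Excess: 7 − 6 = 1.

1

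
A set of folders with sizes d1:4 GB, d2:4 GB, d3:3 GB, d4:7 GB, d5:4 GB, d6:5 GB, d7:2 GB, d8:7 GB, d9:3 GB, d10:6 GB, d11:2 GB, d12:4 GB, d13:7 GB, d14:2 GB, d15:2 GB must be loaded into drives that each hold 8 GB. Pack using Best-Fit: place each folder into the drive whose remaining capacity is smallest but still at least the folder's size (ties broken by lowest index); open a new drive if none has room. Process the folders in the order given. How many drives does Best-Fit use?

Put d1 (4 GB) in drive 1; 4 GB remain.
Put d2 (4 GB) in drive 1; 0 GB remain.
Put d3 (3 GB) in drive 2; 5 GB remain.
Put d4 (7 GB) in drive 3; 1 GB remain.
Put d5 (4 GB) in drive 2; 1 GB remain.
Put d6 (5 GB) in drive 4; 3 GB remain.
Put d7 (2 GB) in drive 4; 1 GB remain.
Put d8 (7 GB) in drive 5; 1 GB remain.
Put d9 (3 GB) in drive 6; 5 GB remain.
Put d10 (6 GB) in drive 7; 2 GB remain.
Put d11 (2 GB) in drive 7; 0 GB remain.
Put d12 (4 GB) in drive 6; 1 GB remain.
Put d13 (7 GB) in drive 8; 1 GB remain.
Put d14 (2 GB) in drive 9; 6 GB remain.
Put d15 (2 GB) in drive 9; 4 GB remain.
Final drives: [4,4] [3,4] [7] [5,2] [7] [3,4] [6,2] [7] [2,2].

9 drives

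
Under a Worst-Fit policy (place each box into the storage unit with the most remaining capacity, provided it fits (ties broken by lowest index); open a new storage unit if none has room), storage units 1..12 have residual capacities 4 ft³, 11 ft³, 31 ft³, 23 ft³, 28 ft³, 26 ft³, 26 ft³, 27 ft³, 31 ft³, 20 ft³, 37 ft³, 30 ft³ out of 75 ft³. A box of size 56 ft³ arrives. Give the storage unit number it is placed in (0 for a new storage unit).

0

No storage unit has ≥ 56 ft³ free, so a new storage unit is opened.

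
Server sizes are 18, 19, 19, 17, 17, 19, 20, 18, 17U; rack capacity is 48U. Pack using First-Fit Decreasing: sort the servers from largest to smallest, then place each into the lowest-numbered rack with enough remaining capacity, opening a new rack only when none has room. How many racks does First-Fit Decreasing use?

5

Sorted descending: 20, 19, 19, 19, 18, 18, 17, 17, 17.
Put 20U in rack 1; 28U remain.
Put 19U in rack 1; 9U remain.
Put 19U in rack 2; 29U remain.
Put 19U in rack 2; 10U remain.
Put 18U in rack 3; 30U remain.
Put 18U in rack 3; 12U remain.
Put 17U in rack 4; 31U remain.
Put 17U in rack 4; 14U remain.
Put 17U in rack 5; 31U remain.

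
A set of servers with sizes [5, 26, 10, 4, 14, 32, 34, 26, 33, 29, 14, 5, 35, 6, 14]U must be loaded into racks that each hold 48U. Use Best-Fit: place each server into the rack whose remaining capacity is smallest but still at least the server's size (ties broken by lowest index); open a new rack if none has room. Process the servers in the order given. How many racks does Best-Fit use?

rack 1: place 5U, 43U left
rack 1: place 26U, 17U left
rack 1: place 10U, 7U left
rack 1: place 4U, 3U left
rack 2: place 14U, 34U left
rack 2: place 32U, 2U left
rack 3: place 34U, 14U left
rack 4: place 26U, 22U left
rack 5: place 33U, 15U left
rack 6: place 29U, 19U left
rack 3: place 14U, 0U left
rack 5: place 5U, 10U left
rack 7: place 35U, 13U left
rack 5: place 6U, 4U left
rack 6: place 14U, 5U left
Final racks: [5,26,10,4] [14,32] [34,14] [26] [33,5,6] [29,14] [35].

7 racks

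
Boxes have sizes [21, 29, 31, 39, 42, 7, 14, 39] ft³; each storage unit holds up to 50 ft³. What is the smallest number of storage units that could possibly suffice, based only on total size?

5

Total size = 21 + 29 + 31 + 39 + 42 + 7 + 14 + 39 = 222 ft³.
⌈222 / 50⌉ = 5.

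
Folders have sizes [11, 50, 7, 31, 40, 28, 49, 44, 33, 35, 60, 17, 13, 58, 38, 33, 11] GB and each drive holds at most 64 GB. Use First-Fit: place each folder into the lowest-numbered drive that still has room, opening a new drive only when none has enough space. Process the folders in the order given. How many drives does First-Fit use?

11 GB → drive 1 (remaining 53 GB)
50 GB → drive 1 (remaining 3 GB)
7 GB → drive 2 (remaining 57 GB)
31 GB → drive 2 (remaining 26 GB)
40 GB → drive 3 (remaining 24 GB)
28 GB → drive 4 (remaining 36 GB)
49 GB → drive 5 (remaining 15 GB)
44 GB → drive 6 (remaining 20 GB)
33 GB → drive 4 (remaining 3 GB)
35 GB → drive 7 (remaining 29 GB)
60 GB → drive 8 (remaining 4 GB)
17 GB → drive 2 (remaining 9 GB)
13 GB → drive 3 (remaining 11 GB)
58 GB → drive 9 (remaining 6 GB)
38 GB → drive 10 (remaining 26 GB)
33 GB → drive 11 (remaining 31 GB)
11 GB → drive 3 (remaining 0 GB)
Final drives: [11,50] [7,31,17] [40,13,11] [28,33] [49] [44] [35] [60] [58] [38] [33].

11 drives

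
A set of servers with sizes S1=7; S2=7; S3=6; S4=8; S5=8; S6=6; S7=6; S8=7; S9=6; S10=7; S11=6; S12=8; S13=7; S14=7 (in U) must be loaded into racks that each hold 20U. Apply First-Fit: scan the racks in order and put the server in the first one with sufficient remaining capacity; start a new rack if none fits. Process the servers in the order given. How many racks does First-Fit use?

6

S1 (7U) → rack 1 (remaining 13U)
S2 (7U) → rack 1 (remaining 6U)
S3 (6U) → rack 1 (remaining 0U)
S4 (8U) → rack 2 (remaining 12U)
S5 (8U) → rack 2 (remaining 4U)
S6 (6U) → rack 3 (remaining 14U)
S7 (6U) → rack 3 (remaining 8U)
S8 (7U) → rack 3 (remaining 1U)
S9 (6U) → rack 4 (remaining 14U)
S10 (7U) → rack 4 (remaining 7U)
S11 (6U) → rack 4 (remaining 1U)
S12 (8U) → rack 5 (remaining 12U)
S13 (7U) → rack 5 (remaining 5U)
S14 (7U) → rack 6 (remaining 13U)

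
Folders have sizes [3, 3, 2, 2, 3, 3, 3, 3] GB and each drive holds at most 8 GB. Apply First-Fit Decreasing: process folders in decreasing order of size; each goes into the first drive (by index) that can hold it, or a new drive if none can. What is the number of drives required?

3 drives

Sorted descending: 3, 3, 3, 3, 3, 3, 2, 2.
Put 3 GB in drive 1; 5 GB remain.
Put 3 GB in drive 1; 2 GB remain.
Put 3 GB in drive 2; 5 GB remain.
Put 3 GB in drive 2; 2 GB remain.
Put 3 GB in drive 3; 5 GB remain.
Put 3 GB in drive 3; 2 GB remain.
Put 2 GB in drive 1; 0 GB remain.
Put 2 GB in drive 2; 0 GB remain.
Final drives: [3,3,2] [3,3,2] [3,3].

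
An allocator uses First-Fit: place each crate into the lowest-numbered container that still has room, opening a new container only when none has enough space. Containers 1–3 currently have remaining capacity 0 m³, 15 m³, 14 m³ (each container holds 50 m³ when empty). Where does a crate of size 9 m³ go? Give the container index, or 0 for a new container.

2

Containers with room: container 2 (15 m³), container 3 (14 m³).
The first with room is container 2.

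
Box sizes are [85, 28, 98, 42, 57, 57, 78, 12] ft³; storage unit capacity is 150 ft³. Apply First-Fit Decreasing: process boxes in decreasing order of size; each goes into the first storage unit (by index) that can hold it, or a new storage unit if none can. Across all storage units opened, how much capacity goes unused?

143

Sorted descending: 98, 85, 78, 57, 57, 42, 28, 12.
Put 98 ft³ in storage unit 1; 52 ft³ remain.
Put 85 ft³ in storage unit 2; 65 ft³ remain.
Put 78 ft³ in storage unit 3; 72 ft³ remain.
Put 57 ft³ in storage unit 2; 8 ft³ remain.
Put 57 ft³ in storage unit 3; 15 ft³ remain.
Put 42 ft³ in storage unit 1; 10 ft³ remain.
Put 28 ft³ in storage unit 4; 122 ft³ remain.
Put 12 ft³ in storage unit 3; 3 ft³ remain.
4 storage units × 150 ft³ = 600 ft³; used 457 ft³; unused 143 ft³.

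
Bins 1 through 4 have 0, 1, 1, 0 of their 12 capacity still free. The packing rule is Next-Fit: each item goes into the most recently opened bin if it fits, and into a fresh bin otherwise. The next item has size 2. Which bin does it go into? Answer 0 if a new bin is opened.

0

Next-Fit only looks at bin 4, which has 0 free.
2 does not fit, so a new bin is opened.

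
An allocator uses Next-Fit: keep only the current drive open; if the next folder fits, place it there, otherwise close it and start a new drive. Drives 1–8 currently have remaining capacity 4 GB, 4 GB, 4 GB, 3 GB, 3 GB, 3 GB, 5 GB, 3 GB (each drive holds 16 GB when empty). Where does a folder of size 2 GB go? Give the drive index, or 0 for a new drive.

Next-Fit only looks at drive 8, which has 3 GB free.
2 GB fits there.

8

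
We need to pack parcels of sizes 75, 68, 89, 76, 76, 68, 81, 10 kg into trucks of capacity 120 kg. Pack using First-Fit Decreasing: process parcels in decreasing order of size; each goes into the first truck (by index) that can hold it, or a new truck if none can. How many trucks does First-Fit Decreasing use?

Sorted descending: 89, 81, 76, 76, 75, 68, 68, 10.
Put 89 kg in truck 1; 31 kg remain.
Put 81 kg in truck 2; 39 kg remain.
Put 76 kg in truck 3; 44 kg remain.
Put 76 kg in truck 4; 44 kg remain.
Put 75 kg in truck 5; 45 kg remain.
Put 68 kg in truck 6; 52 kg remain.
Put 68 kg in truck 7; 52 kg remain.
Put 10 kg in truck 1; 21 kg remain.
Final trucks: [89,10] [81] [76] [76] [75] [68] [68].

7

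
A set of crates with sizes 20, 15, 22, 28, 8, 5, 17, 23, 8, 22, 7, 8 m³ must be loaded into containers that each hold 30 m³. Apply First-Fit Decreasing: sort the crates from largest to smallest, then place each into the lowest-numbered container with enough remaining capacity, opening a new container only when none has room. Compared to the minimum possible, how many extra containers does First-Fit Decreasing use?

0

First-Fit Decreasing: [28] [23,7] [22,8] [22,8] [20,8] [17,5] [15] → 7 containers.
Total size 183 m³; any packing needs at least ⌈183/30⌉ = 7 containers.
So 7 is already optimal.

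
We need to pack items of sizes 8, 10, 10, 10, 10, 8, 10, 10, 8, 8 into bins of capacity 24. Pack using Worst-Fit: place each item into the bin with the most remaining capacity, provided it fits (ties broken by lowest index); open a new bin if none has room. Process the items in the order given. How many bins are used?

5

8 → bin 1 (remaining 16)
10 → bin 1 (remaining 6)
10 → bin 2 (remaining 14)
10 → bin 2 (remaining 4)
10 → bin 3 (remaining 14)
8 → bin 3 (remaining 6)
10 → bin 4 (remaining 14)
10 → bin 4 (remaining 4)
8 → bin 5 (remaining 16)
8 → bin 5 (remaining 8)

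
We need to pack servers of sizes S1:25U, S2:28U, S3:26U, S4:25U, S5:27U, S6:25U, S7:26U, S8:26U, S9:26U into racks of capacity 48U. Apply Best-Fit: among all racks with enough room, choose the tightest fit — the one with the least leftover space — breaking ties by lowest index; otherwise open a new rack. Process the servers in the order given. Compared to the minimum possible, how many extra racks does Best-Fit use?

0

Best-Fit: [25] [28] [26] [25] [27] [25] [26] [26] [26] → 9 racks.
9 servers exceed 24U (half the capacity), and no two of those can share a rack, so at least 9 racks are needed.
So 9 is already optimal.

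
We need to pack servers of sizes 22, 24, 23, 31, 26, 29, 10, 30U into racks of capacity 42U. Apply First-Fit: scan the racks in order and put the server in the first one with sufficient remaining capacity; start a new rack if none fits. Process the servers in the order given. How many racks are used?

22U → rack 1 (remaining 20U)
24U → rack 2 (remaining 18U)
23U → rack 3 (remaining 19U)
31U → rack 4 (remaining 11U)
26U → rack 5 (remaining 16U)
29U → rack 6 (remaining 13U)
10U → rack 1 (remaining 10U)
30U → rack 7 (remaining 12U)
Final racks: [22,10] [24] [23] [31] [26] [29] [30].

7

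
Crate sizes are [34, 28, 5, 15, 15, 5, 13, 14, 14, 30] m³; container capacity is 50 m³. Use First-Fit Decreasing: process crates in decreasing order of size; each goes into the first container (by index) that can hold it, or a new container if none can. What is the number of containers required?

Sorted descending: 34, 30, 28, 15, 15, 14, 14, 13, 5, 5.
34 m³ → container 1 (remaining 16 m³)
30 m³ → container 2 (remaining 20 m³)
28 m³ → container 3 (remaining 22 m³)
15 m³ → container 1 (remaining 1 m³)
15 m³ → container 2 (remaining 5 m³)
14 m³ → container 3 (remaining 8 m³)
14 m³ → container 4 (remaining 36 m³)
13 m³ → container 4 (remaining 23 m³)
5 m³ → container 2 (remaining 0 m³)
5 m³ → container 3 (remaining 3 m³)

4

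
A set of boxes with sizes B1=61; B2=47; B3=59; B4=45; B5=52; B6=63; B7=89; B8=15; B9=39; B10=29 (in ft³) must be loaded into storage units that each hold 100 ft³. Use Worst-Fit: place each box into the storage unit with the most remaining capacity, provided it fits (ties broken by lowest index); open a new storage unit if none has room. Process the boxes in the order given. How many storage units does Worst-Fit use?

B1 (61 ft³) → storage unit 1 (remaining 39 ft³)
B2 (47 ft³) → storage unit 2 (remaining 53 ft³)
B3 (59 ft³) → storage unit 3 (remaining 41 ft³)
B4 (45 ft³) → storage unit 2 (remaining 8 ft³)
B5 (52 ft³) → storage unit 4 (remaining 48 ft³)
B6 (63 ft³) → storage unit 5 (remaining 37 ft³)
B7 (89 ft³) → storage unit 6 (remaining 11 ft³)
B8 (15 ft³) → storage unit 4 (remaining 33 ft³)
B9 (39 ft³) → storage unit 3 (remaining 2 ft³)
B10 (29 ft³) → storage unit 1 (remaining 10 ft³)

6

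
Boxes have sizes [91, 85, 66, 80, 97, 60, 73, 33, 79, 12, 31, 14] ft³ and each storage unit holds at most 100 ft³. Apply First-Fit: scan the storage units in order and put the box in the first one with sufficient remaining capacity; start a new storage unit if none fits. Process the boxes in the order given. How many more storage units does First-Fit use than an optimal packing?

First-Fit: [91] [85,12] [66,33] [80,14] [97] [60,31] [73] [79] → 8 storage units.
Total size 721 ft³; any packing needs at least ⌈721/100⌉ = 8 storage units.
So 8 is already optimal.

0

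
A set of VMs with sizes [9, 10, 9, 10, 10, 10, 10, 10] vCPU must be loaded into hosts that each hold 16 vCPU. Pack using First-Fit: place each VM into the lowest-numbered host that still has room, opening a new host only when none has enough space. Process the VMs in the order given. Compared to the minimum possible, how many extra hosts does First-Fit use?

First-Fit: [9] [10] [9] [10] [10] [10] [10] [10] → 8 hosts.
8 VMs exceed 8 vCPU (half the capacity), and no two of those can share a host, so at least 8 hosts are needed.
So 8 is already optimal.

0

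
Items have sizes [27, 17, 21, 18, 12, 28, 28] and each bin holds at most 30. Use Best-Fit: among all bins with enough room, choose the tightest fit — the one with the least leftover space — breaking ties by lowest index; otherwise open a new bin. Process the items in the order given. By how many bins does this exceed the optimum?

Best-Fit: [27] [17] [21] [18,12] [28] [28] → 6 bins.
Total size 151; any packing needs at least ⌈151/30⌉ = 6 bins.
So 6 is already optimal.

0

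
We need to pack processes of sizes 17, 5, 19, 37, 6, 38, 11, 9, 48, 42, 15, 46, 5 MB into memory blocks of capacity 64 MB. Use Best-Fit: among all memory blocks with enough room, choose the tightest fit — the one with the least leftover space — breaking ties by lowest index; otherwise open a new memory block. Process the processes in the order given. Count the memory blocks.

17 MB → memory block 1 (remaining 47 MB)
5 MB → memory block 1 (remaining 42 MB)
19 MB → memory block 1 (remaining 23 MB)
37 MB → memory block 2 (remaining 27 MB)
6 MB → memory block 1 (remaining 17 MB)
38 MB → memory block 3 (remaining 26 MB)
11 MB → memory block 1 (remaining 6 MB)
9 MB → memory block 3 (remaining 17 MB)
48 MB → memory block 4 (remaining 16 MB)
42 MB → memory block 5 (remaining 22 MB)
15 MB → memory block 4 (remaining 1 MB)
46 MB → memory block 6 (remaining 18 MB)
5 MB → memory block 1 (remaining 1 MB)
Final memory blocks: [17,5,19,6,11,5] [37] [38,9] [48,15] [42] [46].

6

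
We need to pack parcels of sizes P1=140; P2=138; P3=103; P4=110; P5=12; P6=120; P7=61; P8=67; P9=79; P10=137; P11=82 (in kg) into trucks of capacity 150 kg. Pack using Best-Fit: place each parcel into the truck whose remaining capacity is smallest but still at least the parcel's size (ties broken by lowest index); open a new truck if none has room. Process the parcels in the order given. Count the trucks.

truck 1: place P1 (140 kg), 10 kg left
truck 2: place P2 (138 kg), 12 kg left
truck 3: place P3 (103 kg), 47 kg left
truck 4: place P4 (110 kg), 40 kg left
truck 2: place P5 (12 kg), 0 kg left
truck 5: place P6 (120 kg), 30 kg left
truck 6: place P7 (61 kg), 89 kg left
truck 6: place P8 (67 kg), 22 kg left
truck 7: place P9 (79 kg), 71 kg left
truck 8: place P10 (137 kg), 13 kg left
truck 9: place P11 (82 kg), 68 kg left

9 trucks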